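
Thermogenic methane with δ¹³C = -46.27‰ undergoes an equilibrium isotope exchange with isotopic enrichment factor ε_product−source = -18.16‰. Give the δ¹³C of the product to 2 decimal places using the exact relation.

To first order, δ_product ≈ δ_source + ε = -64.43‰.
Exactly, δ_product = (δ_source + 1000)·(ε/1000 + 1) − 1000.
δ_product = (-46.27 + 1000) × (-18.16/1000 + 1) − 1000
δ_product = -63.590‰

-63.59‰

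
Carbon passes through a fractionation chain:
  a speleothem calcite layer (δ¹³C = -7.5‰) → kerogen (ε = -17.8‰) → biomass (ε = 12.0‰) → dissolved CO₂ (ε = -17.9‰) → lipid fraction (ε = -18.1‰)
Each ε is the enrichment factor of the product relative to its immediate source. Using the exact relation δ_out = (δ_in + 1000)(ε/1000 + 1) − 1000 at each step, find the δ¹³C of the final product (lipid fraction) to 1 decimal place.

step 1: δ = (-7.50 + 1000)·(-17.8/1000 + 1) − 1000 = -25.17‰
step 2: δ = (-25.17 + 1000)·(12.0/1000 + 1) − 1000 = -13.47‰
step 3: δ = (-13.47 + 1000)·(-17.9/1000 + 1) − 1000 = -31.13‰
step 4: δ = (-31.13 + 1000)·(-18.1/1000 + 1) − 1000 = -48.66‰

-48.7‰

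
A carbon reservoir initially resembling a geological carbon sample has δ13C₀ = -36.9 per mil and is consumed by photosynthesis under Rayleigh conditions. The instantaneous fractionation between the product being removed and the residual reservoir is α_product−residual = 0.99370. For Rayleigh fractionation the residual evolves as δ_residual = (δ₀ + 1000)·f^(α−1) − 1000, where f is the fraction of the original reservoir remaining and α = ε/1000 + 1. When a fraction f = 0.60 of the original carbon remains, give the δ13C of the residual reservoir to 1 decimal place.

-33.8 per mil

Rayleigh residual: δ_res = (δ₀ + 1000)·f^(α−1) − 1000
α − 1 = -0.00630
f^(α−1) = 0.60^(-0.00630) = 1.003223
δ_res = (-36.9 + 1000) × 1.003223 − 1000 = 966.204 − 1000 = -33.80 per mil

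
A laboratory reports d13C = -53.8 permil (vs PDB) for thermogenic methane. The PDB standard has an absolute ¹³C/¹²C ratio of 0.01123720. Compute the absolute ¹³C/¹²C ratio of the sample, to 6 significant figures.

0.0106326

R_sample = R_standard × (d13C/1000 + 1)
R_sample = 0.01123720 × (-53.8/1000 + 1) = 0.01123720 × 0.946200
R_sample = 0.0106326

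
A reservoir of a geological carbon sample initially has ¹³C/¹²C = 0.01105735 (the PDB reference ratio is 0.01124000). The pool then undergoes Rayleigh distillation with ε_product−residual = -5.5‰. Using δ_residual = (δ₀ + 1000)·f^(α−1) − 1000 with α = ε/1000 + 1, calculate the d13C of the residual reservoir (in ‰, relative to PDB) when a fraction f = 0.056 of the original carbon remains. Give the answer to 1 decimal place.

δ₀ = (0.01105735/0.01124000 − 1)×1000 = (0.983750 − 1)×1000 = -16.250‰
α − 1 = ε/1000 = -0.0055
f^(α−1) = 0.056^(-0.0055) = 1.015980
δ_res = (-16.250 + 1000) × 1.015980 − 1000 = 999.470 − 1000 = -0.53‰

-0.5‰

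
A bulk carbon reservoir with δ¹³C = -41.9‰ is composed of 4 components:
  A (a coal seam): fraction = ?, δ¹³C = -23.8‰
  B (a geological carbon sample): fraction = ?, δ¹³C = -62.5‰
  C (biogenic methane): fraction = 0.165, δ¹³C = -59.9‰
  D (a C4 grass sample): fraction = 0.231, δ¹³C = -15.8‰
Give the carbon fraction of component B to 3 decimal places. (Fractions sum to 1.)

0.362

Let f_B and f_A be the unknown fractions; fractions sum to 1 so f_B + f_A = 0.604.
Mass balance: Σ fᵢ·δᵢ = δ_bulk ⇒ f_B·(-62.5) + f_A·(-23.8) = -41.9 − (-13.533) = -28.367
Substitute f_A = 0.604 − f_B:
f_B·(-62.5 − -23.8) = -28.367 − 0.604×(-23.8) = -13.991
f_B = -13.991 / -38.7 = 0.3615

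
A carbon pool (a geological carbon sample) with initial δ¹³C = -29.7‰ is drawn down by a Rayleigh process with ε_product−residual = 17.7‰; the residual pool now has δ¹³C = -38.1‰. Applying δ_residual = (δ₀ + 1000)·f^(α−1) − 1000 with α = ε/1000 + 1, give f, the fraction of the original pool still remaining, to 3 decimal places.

0.612

α − 1 = ε/1000 = 0.0177
(δ_res + 1000)/(δ₀ + 1000) = (-38.1 + 1000)/(-29.7 + 1000) = 961.9/970.3 = 0.991343
f = 0.991343^(1/0.0177) = exp(ln(0.991343)/0.0177) = exp(-0.00869/0.0177)
f = exp(-0.4912) = 0.6119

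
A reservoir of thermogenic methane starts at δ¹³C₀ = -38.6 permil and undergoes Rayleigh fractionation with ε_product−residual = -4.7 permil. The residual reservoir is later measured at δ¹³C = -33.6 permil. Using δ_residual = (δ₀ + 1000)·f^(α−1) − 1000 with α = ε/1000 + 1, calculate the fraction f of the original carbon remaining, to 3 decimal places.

0.332

α − 1 = ε/1000 = -0.0047
(δ_res + 1000)/(δ₀ + 1000) = (-33.6 + 1000)/(-38.6 + 1000) = 966.4/961.4 = 1.005201
f = 1.005201^(1/-0.0047) = exp(ln(1.005201)/-0.0047) = exp(0.00519/-0.0047)
f = exp(-1.1037) = 0.3317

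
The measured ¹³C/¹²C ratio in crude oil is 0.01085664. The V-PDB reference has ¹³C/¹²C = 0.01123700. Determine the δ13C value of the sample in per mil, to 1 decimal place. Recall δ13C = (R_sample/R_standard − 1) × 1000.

-33.8 per mil

δ13C = (R_sample / R_standard − 1) × 1000
R_sample / R_standard = 0.01085664 / 0.01123700 = 0.966151
δ13C = (0.966151 − 1) × 1000 = -33.85 per mil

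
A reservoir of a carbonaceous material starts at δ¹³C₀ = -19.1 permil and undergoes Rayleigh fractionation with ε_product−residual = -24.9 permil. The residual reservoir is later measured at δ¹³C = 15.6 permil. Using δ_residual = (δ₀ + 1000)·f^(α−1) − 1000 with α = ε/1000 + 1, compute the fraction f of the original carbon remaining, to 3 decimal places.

α − 1 = ε/1000 = -0.0249
(δ_res + 1000)/(δ₀ + 1000) = (15.6 + 1000)/(-19.1 + 1000) = 1015.6/980.9 = 1.035376
f = 1.035376^(1/-0.0249) = exp(ln(1.035376)/-0.0249) = exp(0.03476/-0.0249)
f = exp(-1.3962) = 0.2475

0.248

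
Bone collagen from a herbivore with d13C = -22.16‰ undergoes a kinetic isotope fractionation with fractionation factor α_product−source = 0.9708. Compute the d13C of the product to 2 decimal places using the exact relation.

δ_product = (δ_source + 1000)·α − 1000
δ_product = (-22.16 + 1000) × 0.9708 − 1000
δ_product = 949.287 − 1000 = -50.713‰

-50.71‰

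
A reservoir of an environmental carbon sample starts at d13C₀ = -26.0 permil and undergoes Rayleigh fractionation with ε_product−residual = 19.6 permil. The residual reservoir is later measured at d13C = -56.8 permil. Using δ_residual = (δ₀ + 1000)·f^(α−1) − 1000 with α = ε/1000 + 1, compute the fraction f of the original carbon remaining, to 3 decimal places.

α − 1 = ε/1000 = 0.0196
(δ_res + 1000)/(δ₀ + 1000) = (-56.8 + 1000)/(-26.0 + 1000) = 943.2/974.0 = 0.968378
f = 0.968378^(1/0.0196) = exp(ln(0.968378)/0.0196) = exp(-0.03213/0.0196)
f = exp(-1.6394) = 0.1941

0.194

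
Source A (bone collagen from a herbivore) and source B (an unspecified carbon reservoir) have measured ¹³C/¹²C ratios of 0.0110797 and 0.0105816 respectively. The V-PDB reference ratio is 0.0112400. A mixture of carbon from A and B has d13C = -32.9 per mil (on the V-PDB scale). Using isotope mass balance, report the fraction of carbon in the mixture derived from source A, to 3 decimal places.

0.579

δ_A = (0.0110797/0.0112400 − 1)×1000 = (0.985738 − 1)×1000 = -14.262 per mil
δ_B = (0.0105816/0.0112400 − 1)×1000 = (0.941423 − 1)×1000 = -58.577 per mil
f_A = (δ_mix − δ_B)/(δ_A − δ_B) = (-32.9 − (-58.577))/(-14.262 − (-58.577))
f_A = 25.677 / 44.315 = 0.5794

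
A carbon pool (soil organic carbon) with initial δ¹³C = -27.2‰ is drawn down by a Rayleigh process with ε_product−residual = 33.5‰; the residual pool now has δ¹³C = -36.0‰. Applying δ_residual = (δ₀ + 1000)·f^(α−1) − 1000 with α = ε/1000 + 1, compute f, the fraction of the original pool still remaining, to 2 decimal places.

α − 1 = ε/1000 = 0.0335
(δ_res + 1000)/(δ₀ + 1000) = (-36.0 + 1000)/(-27.2 + 1000) = 964.0/972.8 = 0.990954
f = 0.990954^(1/0.0335) = exp(ln(0.990954)/0.0335) = exp(-0.00909/0.0335)
f = exp(-0.2713) = 0.7624

0.76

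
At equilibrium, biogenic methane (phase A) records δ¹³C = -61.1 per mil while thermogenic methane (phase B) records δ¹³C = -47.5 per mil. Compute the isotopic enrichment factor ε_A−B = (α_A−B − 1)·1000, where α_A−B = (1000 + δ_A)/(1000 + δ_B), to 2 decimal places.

α_A−B = (1000 + -61.1) / (1000 + -47.5) = 938.9 / 952.5 = 0.985722
ε_A−B = (0.985722 − 1) × 1000 = -14.278 per mil
(The approximation ε ≈ δ_A − δ_B would give -13.6 per mil.)

-14.28 per mil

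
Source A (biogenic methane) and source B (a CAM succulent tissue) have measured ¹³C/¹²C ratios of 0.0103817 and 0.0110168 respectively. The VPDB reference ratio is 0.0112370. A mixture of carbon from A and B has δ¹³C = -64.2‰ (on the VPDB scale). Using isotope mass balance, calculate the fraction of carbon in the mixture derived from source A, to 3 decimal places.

δ_A = (0.0103817/0.0112370 − 1)×1000 = (0.923885 − 1)×1000 = -76.115‰
δ_B = (0.0110168/0.0112370 − 1)×1000 = (0.980404 − 1)×1000 = -19.596‰
f_A = (δ_mix − δ_B)/(δ_A − δ_B) = (-64.2 − (-19.596))/(-76.115 − (-19.596))
f_A = -44.604 / -56.519 = 0.7892

0.789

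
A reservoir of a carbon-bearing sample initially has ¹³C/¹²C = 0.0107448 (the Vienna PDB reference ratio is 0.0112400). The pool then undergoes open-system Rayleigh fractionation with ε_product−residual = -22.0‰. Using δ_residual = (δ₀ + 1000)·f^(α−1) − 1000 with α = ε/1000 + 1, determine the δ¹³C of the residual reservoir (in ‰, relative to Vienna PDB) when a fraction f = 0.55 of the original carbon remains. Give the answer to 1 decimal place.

-31.4‰

δ₀ = (0.0107448/0.0112400 − 1)×1000 = (0.955943 − 1)×1000 = -44.057‰
α − 1 = ε/1000 = -0.0220
f^(α−1) = 0.55^(-0.0220) = 1.013239
δ_res = (-44.057 + 1000) × 1.013239 − 1000 = 968.599 − 1000 = -31.40‰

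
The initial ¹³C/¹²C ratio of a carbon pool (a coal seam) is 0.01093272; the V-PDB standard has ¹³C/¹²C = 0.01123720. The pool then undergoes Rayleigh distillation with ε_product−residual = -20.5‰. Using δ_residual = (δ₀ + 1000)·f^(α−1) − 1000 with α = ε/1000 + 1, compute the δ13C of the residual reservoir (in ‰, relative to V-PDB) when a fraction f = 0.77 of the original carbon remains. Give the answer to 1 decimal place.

δ₀ = (0.01093272/0.01123720 − 1)×1000 = (0.972904 − 1)×1000 = -27.096‰
α − 1 = ε/1000 = -0.0205
f^(α−1) = 0.77^(-0.0205) = 1.005372
δ_res = (-27.096 + 1000) × 1.005372 − 1000 = 978.131 − 1000 = -21.87‰

-21.9‰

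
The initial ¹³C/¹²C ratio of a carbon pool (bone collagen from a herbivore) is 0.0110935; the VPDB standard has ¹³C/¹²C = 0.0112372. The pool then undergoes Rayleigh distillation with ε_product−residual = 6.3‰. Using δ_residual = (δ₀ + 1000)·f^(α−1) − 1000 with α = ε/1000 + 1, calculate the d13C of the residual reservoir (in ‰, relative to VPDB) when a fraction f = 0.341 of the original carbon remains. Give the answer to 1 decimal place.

-19.5‰

δ₀ = (0.0110935/0.0112372 − 1)×1000 = (0.987212 − 1)×1000 = -12.788‰
α − 1 = ε/1000 = 0.0063
f^(α−1) = 0.341^(0.0063) = 0.993245
δ_res = (-12.788 + 1000) × 0.993245 − 1000 = 980.543 − 1000 = -19.46‰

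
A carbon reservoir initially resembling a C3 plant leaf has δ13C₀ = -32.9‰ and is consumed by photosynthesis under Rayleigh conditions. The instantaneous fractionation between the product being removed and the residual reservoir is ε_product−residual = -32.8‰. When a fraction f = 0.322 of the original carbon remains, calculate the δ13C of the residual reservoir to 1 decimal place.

3.7‰

Rayleigh residual: δ_res = (δ₀ + 1000)·f^(α−1) − 1000
α = ε/1000 + 1 = 0.96720, so α − 1 = -0.03280
f^(α−1) = 0.322^(-0.03280) = 1.037868
δ_res = (-32.9 + 1000) × 1.037868 − 1000 = 1003.723 − 1000 = 3.72‰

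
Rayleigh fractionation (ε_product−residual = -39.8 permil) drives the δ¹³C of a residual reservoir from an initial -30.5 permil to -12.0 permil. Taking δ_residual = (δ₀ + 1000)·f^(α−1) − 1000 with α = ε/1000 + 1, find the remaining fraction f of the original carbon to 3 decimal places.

0.622

α − 1 = ε/1000 = -0.0398
(δ_res + 1000)/(δ₀ + 1000) = (-12.0 + 1000)/(-30.5 + 1000) = 988.0/969.5 = 1.019082
f = 1.019082^(1/-0.0398) = exp(ln(1.019082)/-0.0398) = exp(0.01890/-0.0398)
f = exp(-0.4749) = 0.6219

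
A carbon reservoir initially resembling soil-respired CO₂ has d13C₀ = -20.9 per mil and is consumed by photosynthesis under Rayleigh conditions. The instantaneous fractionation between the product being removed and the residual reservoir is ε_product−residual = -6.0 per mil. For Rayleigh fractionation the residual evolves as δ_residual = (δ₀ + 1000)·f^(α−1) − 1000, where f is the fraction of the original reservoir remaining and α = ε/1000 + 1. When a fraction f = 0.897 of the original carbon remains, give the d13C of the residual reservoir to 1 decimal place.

-20.3 per mil

Rayleigh residual: δ_res = (δ₀ + 1000)·f^(α−1) − 1000
α = ε/1000 + 1 = 0.99400, so α − 1 = -0.00600
f^(α−1) = 0.897^(-0.00600) = 1.000652
δ_res = (-20.9 + 1000) × 1.000652 − 1000 = 979.739 − 1000 = -20.26 per mil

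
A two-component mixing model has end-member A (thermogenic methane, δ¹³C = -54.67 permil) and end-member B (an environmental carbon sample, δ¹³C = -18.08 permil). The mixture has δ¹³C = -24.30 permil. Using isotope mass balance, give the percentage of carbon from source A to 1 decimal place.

17.0%

δ_mix = f_A·δ_A + (1 − f_A)·δ_B  ⇒  f_A = (δ_mix − δ_B)/(δ_A − δ_B)
f_A = (-24.30 − (-18.08)) / (-54.67 − (-18.08))
f_A = -6.22 / -36.59 = 0.1700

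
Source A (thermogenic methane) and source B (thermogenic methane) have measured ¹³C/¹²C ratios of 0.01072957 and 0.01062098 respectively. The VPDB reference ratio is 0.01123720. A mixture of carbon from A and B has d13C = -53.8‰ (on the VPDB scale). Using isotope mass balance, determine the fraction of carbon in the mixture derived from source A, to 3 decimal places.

δ_A = (0.01072957/0.01123720 − 1)×1000 = (0.954826 − 1)×1000 = -45.174‰
δ_B = (0.01062098/0.01123720 − 1)×1000 = (0.945162 − 1)×1000 = -54.838‰
f_A = (δ_mix − δ_B)/(δ_A − δ_B) = (-53.8 − (-54.838))/(-45.174 − (-54.838))
f_A = 1.038 / 9.663 = 0.1074

0.107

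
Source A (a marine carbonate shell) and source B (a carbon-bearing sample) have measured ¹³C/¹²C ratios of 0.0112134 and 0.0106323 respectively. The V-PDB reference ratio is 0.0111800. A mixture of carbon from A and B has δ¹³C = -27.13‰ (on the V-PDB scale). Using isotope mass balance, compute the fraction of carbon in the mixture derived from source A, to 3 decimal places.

δ_A = (0.0112134/0.0111800 − 1)×1000 = (1.002987 − 1)×1000 = 2.987‰
δ_B = (0.0106323/0.0111800 − 1)×1000 = (0.951011 − 1)×1000 = -48.989‰
f_A = (δ_mix − δ_B)/(δ_A − δ_B) = (-27.13 − (-48.989))/(2.987 − (-48.989))
f_A = 21.859 / 51.977 = 0.4206

0.421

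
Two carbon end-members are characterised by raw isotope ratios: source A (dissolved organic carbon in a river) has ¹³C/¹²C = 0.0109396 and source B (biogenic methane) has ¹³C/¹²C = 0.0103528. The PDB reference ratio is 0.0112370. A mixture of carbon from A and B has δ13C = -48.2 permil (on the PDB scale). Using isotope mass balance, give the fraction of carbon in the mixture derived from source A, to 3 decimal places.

δ_A = (0.0109396/0.0112370 − 1)×1000 = (0.973534 − 1)×1000 = -26.466 permil
δ_B = (0.0103528/0.0112370 − 1)×1000 = (0.921314 − 1)×1000 = -78.686 permil
f_A = (δ_mix − δ_B)/(δ_A − δ_B) = (-48.2 − (-78.686))/(-26.466 − (-78.686))
f_A = 30.486 / 52.220 = 0.5838

0.584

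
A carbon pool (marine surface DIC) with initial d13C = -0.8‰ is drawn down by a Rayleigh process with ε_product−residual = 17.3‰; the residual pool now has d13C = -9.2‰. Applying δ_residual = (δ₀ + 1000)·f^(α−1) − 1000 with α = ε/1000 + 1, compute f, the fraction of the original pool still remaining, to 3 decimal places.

0.614

α − 1 = ε/1000 = 0.0173
(δ_res + 1000)/(δ₀ + 1000) = (-9.2 + 1000)/(-0.8 + 1000) = 990.8/999.2 = 0.991593
f = 0.991593^(1/0.0173) = exp(ln(0.991593)/0.0173) = exp(-0.00844/0.0173)
f = exp(-0.4880) = 0.6139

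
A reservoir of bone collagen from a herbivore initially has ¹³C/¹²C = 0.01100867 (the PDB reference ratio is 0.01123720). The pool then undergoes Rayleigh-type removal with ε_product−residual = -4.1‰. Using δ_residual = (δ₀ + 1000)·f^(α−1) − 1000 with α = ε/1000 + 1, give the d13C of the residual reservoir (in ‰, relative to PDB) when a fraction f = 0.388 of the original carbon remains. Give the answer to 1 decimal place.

-16.5‰

δ₀ = (0.01100867/0.01123720 − 1)×1000 = (0.979663 − 1)×1000 = -20.337‰
α − 1 = ε/1000 = -0.0041
f^(α−1) = 0.388^(-0.0041) = 1.003889
δ_res = (-20.337 + 1000) × 1.003889 − 1000 = 983.473 − 1000 = -16.53‰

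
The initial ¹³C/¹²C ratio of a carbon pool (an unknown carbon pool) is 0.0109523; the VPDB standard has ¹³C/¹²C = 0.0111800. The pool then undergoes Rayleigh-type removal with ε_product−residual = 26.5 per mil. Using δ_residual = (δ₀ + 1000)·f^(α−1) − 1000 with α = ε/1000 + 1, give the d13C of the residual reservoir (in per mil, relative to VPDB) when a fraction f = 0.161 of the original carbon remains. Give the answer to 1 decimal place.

-66.7 per mil

δ₀ = (0.0109523/0.0111800 − 1)×1000 = (0.979633 − 1)×1000 = -20.367 per mil
α − 1 = ε/1000 = 0.0265
f^(α−1) = 0.161^(0.0265) = 0.952754
δ_res = (-20.367 + 1000) × 0.952754 − 1000 = 933.350 − 1000 = -66.65 per mil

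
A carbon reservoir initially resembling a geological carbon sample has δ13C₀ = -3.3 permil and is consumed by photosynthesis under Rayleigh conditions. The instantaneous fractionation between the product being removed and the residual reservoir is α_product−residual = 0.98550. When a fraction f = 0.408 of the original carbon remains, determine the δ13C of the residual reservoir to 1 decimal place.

9.7 permil

Rayleigh residual: δ_res = (δ₀ + 1000)·f^(α−1) − 1000
α − 1 = -0.01450
f^(α−1) = 0.408^(-0.01450) = 1.013084
δ_res = (-3.3 + 1000) × 1.013084 − 1000 = 1009.741 − 1000 = 9.74 permil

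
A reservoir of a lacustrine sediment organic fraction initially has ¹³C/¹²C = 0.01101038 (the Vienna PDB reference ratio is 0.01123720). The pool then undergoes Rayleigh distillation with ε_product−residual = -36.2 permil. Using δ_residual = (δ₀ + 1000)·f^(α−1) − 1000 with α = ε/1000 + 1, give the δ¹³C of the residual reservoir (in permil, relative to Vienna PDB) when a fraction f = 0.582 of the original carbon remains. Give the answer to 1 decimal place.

δ₀ = (0.01101038/0.01123720 − 1)×1000 = (0.979815 − 1)×1000 = -20.185 permil
α − 1 = ε/1000 = -0.0362
f^(α−1) = 0.582^(-0.0362) = 1.019788
δ_res = (-20.185 + 1000) × 1.019788 − 1000 = 999.204 − 1000 = -0.80 permil

-0.8 permil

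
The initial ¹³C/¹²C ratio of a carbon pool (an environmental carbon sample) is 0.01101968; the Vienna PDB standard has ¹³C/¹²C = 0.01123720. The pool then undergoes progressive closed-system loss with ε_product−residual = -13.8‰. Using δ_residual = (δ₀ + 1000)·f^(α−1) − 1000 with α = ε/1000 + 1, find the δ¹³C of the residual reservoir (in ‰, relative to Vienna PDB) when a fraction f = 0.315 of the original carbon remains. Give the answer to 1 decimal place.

δ₀ = (0.01101968/0.01123720 − 1)×1000 = (0.980643 − 1)×1000 = -19.357‰
α − 1 = ε/1000 = -0.0138
f^(α−1) = 0.315^(-0.0138) = 1.016069
δ_res = (-19.357 + 1000) × 1.016069 − 1000 = 996.401 − 1000 = -3.60‰

-3.6‰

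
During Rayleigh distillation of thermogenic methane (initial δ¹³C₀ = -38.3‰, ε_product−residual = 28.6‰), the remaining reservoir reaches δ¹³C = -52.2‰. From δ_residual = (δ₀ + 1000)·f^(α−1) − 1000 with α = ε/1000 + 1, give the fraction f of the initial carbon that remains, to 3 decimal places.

0.601

α − 1 = ε/1000 = 0.0286
(δ_res + 1000)/(δ₀ + 1000) = (-52.2 + 1000)/(-38.3 + 1000) = 947.8/961.7 = 0.985546
f = 0.985546^(1/0.0286) = exp(ln(0.985546)/0.0286) = exp(-0.01456/0.0286)
f = exp(-0.5091) = 0.6011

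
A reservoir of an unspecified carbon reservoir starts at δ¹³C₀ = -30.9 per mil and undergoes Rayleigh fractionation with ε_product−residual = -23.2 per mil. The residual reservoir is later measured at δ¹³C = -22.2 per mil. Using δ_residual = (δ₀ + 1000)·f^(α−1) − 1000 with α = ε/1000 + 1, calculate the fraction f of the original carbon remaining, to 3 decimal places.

α − 1 = ε/1000 = -0.0232
(δ_res + 1000)/(δ₀ + 1000) = (-22.2 + 1000)/(-30.9 + 1000) = 977.8/969.1 = 1.008977
f = 1.008977^(1/-0.0232) = exp(ln(1.008977)/-0.0232) = exp(0.00894/-0.0232)
f = exp(-0.3852) = 0.6803

0.680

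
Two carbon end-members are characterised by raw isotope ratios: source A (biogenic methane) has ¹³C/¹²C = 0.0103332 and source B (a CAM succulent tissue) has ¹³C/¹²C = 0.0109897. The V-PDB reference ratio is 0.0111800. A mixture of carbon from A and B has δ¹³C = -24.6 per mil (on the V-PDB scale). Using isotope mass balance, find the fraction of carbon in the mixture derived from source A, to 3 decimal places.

0.129

δ_A = (0.0103332/0.0111800 − 1)×1000 = (0.924258 − 1)×1000 = -75.742 per mil
δ_B = (0.0109897/0.0111800 − 1)×1000 = (0.982979 − 1)×1000 = -17.021 per mil
f_A = (δ_mix − δ_B)/(δ_A − δ_B) = (-24.6 − (-17.021))/(-75.742 − (-17.021))
f_A = -7.579 / -58.721 = 0.1291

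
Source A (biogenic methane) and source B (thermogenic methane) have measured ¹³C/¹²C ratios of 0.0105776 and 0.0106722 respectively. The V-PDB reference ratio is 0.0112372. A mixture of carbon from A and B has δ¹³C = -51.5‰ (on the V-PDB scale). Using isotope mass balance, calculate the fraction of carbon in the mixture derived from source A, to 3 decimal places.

δ_A = (0.0105776/0.0112372 − 1)×1000 = (0.941302 − 1)×1000 = -58.698‰
δ_B = (0.0106722/0.0112372 − 1)×1000 = (0.949721 − 1)×1000 = -50.279‰
f_A = (δ_mix − δ_B)/(δ_A − δ_B) = (-51.5 − (-50.279))/(-58.698 − (-50.279))
f_A = -1.221 / -8.418 = 0.1450

0.145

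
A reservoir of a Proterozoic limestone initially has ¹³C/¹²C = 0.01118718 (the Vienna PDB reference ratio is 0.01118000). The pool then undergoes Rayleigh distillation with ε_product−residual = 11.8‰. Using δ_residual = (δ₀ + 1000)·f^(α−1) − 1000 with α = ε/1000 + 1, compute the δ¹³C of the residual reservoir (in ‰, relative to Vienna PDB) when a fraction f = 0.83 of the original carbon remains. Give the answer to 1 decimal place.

δ₀ = (0.01118718/0.01118000 − 1)×1000 = (1.000642 − 1)×1000 = 0.642‰
α − 1 = ε/1000 = 0.0118
f^(α−1) = 0.83^(0.0118) = 0.997804
δ_res = (0.642 + 1000) × 0.997804 − 1000 = 998.445 − 1000 = -1.56‰

-1.6‰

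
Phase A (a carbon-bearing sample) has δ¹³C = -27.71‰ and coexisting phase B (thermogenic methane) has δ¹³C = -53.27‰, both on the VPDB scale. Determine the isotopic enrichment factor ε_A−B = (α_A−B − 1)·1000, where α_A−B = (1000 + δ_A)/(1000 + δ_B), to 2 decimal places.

27.00‰

α_A−B = (1000 + -27.71) / (1000 + -53.27) = 972.29 / 946.73 = 1.026998
ε_A−B = (1.026998 − 1) × 1000 = 26.998‰
(The approximation ε ≈ δ_A − δ_B would give 25.56‰.)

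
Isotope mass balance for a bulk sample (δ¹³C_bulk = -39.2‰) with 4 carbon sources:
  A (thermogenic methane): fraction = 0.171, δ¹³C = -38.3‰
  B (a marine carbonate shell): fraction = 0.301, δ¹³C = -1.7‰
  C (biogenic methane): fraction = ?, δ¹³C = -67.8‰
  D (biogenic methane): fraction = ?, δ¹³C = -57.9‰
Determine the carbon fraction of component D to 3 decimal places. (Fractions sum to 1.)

Let f_D and f_C be the unknown fractions; fractions sum to 1 so f_D + f_C = 0.528.
Mass balance: Σ fᵢ·δᵢ = δ_bulk ⇒ f_D·(-57.9) + f_C·(-67.8) = -39.2 − (-7.061) = -32.139
Substitute f_C = 0.528 − f_D:
f_D·(-57.9 − -67.8) = -32.139 − 0.528×(-67.8) = 3.659
f_D = 3.659 / 9.9 = 0.3696

0.370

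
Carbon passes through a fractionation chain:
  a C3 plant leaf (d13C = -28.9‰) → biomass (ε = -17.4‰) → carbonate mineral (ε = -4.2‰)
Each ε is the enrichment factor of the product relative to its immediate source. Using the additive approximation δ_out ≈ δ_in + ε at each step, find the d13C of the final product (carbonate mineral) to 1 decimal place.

step 1: δ ≈ -28.9 + (-17.4) = -46.3‰
step 2: δ ≈ -46.3 + (-4.2) = -50.5‰

-50.5‰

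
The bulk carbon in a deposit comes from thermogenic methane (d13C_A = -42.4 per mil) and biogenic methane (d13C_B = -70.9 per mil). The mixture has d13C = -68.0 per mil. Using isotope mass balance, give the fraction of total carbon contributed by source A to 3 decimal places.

0.102

δ_mix = f_A·δ_A + (1 − f_A)·δ_B  ⇒  f_A = (δ_mix − δ_B)/(δ_A − δ_B)
f_A = (-68.0 − (-70.9)) / (-42.4 − (-70.9))
f_A = 2.9 / 28.5 = 0.1018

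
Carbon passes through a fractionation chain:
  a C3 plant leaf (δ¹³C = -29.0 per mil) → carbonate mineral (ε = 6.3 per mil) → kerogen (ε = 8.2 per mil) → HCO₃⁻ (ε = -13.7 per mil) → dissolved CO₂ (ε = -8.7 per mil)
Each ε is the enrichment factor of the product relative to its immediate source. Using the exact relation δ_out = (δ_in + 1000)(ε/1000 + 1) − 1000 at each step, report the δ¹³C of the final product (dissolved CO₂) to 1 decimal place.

step 1: δ = (-29.00 + 1000)·(6.3/1000 + 1) − 1000 = -22.88 per mil
step 2: δ = (-22.88 + 1000)·(8.2/1000 + 1) − 1000 = -14.87 per mil
step 3: δ = (-14.87 + 1000)·(-13.7/1000 + 1) − 1000 = -28.37 per mil
step 4: δ = (-28.37 + 1000)·(-8.7/1000 + 1) − 1000 = -36.82 per mil

-36.8 per mil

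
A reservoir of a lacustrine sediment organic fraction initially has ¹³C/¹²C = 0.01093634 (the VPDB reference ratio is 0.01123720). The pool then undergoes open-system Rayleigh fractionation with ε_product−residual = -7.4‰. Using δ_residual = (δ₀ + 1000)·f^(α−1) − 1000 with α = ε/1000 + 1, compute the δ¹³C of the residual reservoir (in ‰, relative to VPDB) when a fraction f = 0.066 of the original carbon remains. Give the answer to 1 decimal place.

-7.0‰

δ₀ = (0.01093634/0.01123720 − 1)×1000 = (0.973226 − 1)×1000 = -26.774‰
α − 1 = ε/1000 = -0.0074
f^(α−1) = 0.066^(-0.0074) = 1.020318
δ_res = (-26.774 + 1000) × 1.020318 − 1000 = 993.000 − 1000 = -7.00‰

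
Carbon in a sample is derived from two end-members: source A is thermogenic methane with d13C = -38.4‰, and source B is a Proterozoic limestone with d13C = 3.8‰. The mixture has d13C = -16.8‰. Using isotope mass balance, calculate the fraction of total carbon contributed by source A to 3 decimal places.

0.488

δ_mix = f_A·δ_A + (1 − f_A)·δ_B  ⇒  f_A = (δ_mix − δ_B)/(δ_A − δ_B)
f_A = (-16.8 − (3.8)) / (-38.4 − (3.8))
f_A = -20.6 / -42.2 = 0.4882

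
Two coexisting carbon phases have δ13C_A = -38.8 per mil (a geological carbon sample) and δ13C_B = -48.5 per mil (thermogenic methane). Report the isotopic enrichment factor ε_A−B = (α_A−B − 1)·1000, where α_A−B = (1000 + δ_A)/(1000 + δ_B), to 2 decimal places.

α_A−B = (1000 + -38.8) / (1000 + -48.5) = 961.2 / 951.5 = 1.010194
ε_A−B = (1.010194 − 1) × 1000 = 10.194 per mil
(The approximation ε ≈ δ_A − δ_B would give 9.7 per mil.)

10.19 per mil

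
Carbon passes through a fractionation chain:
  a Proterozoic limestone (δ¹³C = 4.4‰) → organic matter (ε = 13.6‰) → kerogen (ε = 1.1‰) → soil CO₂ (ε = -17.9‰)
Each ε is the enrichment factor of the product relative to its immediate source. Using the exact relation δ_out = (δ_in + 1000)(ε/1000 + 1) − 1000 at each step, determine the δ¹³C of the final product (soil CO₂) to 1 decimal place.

0.9‰

step 1: δ = (4.40 + 1000)·(13.6/1000 + 1) − 1000 = 18.06‰
step 2: δ = (18.06 + 1000)·(1.1/1000 + 1) − 1000 = 19.18‰
step 3: δ = (19.18 + 1000)·(-17.9/1000 + 1) − 1000 = 0.94‰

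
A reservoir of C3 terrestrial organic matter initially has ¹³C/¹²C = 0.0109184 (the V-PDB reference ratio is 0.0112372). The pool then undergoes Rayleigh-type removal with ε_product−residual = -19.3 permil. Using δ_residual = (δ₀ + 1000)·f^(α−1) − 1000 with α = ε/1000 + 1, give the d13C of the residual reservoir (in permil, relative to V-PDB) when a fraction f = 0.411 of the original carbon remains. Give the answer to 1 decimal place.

-11.6 permil

δ₀ = (0.0109184/0.0112372 − 1)×1000 = (0.971630 − 1)×1000 = -28.370 permil
α − 1 = ε/1000 = -0.0193
f^(α−1) = 0.411^(-0.0193) = 1.017309
δ_res = (-28.370 + 1000) × 1.017309 − 1000 = 988.448 − 1000 = -11.55 permil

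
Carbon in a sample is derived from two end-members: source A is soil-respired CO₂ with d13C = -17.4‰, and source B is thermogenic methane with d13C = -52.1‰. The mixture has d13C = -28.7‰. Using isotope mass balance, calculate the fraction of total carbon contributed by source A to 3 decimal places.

0.674

δ_mix = f_A·δ_A + (1 − f_A)·δ_B  ⇒  f_A = (δ_mix − δ_B)/(δ_A − δ_B)
f_A = (-28.7 − (-52.1)) / (-17.4 − (-52.1))
f_A = 23.4 / 34.7 = 0.6744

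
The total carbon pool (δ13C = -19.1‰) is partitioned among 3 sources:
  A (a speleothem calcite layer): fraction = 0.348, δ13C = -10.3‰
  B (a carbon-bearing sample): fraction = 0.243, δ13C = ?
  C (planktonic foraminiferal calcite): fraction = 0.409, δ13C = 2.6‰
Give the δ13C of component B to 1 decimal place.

-68.2‰

Isotope mass balance: δ_bulk = Σ fᵢ·δᵢ.
-19.1 = 0.348×(-10.3) + 0.243×δ_B + 0.409×(2.6)
0.243·δ_B = -19.1 − (-2.521) = -16.579
δ_B = -16.579 / 0.243 = -68.23‰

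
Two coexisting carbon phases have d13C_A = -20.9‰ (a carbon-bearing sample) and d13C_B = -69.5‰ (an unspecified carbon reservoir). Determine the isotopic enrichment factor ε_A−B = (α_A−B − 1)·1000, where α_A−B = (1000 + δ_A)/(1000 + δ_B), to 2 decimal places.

α_A−B = (1000 + -20.9) / (1000 + -69.5) = 979.1 / 930.5 = 1.052230
ε_A−B = (1.052230 − 1) × 1000 = 52.230‰
(The approximation ε ≈ δ_A − δ_B would give 48.6‰.)

52.23‰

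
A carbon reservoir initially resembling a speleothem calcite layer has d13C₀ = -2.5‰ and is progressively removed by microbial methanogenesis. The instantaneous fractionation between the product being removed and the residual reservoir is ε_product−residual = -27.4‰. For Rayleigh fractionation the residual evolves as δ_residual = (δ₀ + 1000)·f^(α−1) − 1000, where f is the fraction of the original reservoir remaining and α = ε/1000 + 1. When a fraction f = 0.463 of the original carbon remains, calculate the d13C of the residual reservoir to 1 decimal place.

Rayleigh residual: δ_res = (δ₀ + 1000)·f^(α−1) − 1000
α = ε/1000 + 1 = 0.97260, so α − 1 = -0.02740
f^(α−1) = 0.463^(-0.02740) = 1.021323
δ_res = (-2.5 + 1000) × 1.021323 − 1000 = 1018.770 − 1000 = 18.77‰

18.8‰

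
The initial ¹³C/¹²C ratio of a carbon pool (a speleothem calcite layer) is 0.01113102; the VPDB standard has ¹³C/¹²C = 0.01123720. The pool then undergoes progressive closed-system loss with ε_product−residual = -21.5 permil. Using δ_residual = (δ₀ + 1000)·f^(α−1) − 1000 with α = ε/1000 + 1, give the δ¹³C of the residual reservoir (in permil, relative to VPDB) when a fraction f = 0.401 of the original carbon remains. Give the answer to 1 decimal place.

δ₀ = (0.01113102/0.01123720 − 1)×1000 = (0.990551 − 1)×1000 = -9.449 permil
α − 1 = ε/1000 = -0.0215
f^(α−1) = 0.401^(-0.0215) = 1.019841
δ_res = (-9.449 + 1000) × 1.019841 − 1000 = 1010.204 − 1000 = 10.20 permil

10.2 permil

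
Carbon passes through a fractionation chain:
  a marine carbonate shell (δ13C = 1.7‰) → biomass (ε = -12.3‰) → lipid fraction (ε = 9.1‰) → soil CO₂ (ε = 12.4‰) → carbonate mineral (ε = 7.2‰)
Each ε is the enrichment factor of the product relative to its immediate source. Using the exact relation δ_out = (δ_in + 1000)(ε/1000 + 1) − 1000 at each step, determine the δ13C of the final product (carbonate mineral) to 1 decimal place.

18.0‰

step 1: δ = (1.70 + 1000)·(-12.3/1000 + 1) − 1000 = -10.62‰
step 2: δ = (-10.62 + 1000)·(9.1/1000 + 1) − 1000 = -1.62‰
step 3: δ = (-1.62 + 1000)·(12.4/1000 + 1) − 1000 = 10.76‰
step 4: δ = (10.76 + 1000)·(7.2/1000 + 1) − 1000 = 18.04‰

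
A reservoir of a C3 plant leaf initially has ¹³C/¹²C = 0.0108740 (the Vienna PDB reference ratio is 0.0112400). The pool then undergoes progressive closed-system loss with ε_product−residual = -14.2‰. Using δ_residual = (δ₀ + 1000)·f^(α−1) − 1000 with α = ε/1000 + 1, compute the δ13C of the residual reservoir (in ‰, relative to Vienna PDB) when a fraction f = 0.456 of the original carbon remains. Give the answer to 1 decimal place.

δ₀ = (0.0108740/0.0112400 − 1)×1000 = (0.967438 − 1)×1000 = -32.562‰
α − 1 = ε/1000 = -0.0142
f^(α−1) = 0.456^(-0.0142) = 1.011213
δ_res = (-32.562 + 1000) × 1.011213 − 1000 = 978.286 − 1000 = -21.71‰

-21.7‰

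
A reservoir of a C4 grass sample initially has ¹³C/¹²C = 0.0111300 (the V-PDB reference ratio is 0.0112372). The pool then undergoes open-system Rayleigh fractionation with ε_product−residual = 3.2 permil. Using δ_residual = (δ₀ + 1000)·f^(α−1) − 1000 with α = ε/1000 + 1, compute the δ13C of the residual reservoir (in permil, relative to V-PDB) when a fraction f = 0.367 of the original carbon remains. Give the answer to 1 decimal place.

-12.7 permil

δ₀ = (0.0111300/0.0112372 − 1)×1000 = (0.990460 − 1)×1000 = -9.540 permil
α − 1 = ε/1000 = 0.0032
f^(α−1) = 0.367^(0.0032) = 0.996797
δ_res = (-9.540 + 1000) × 0.996797 − 1000 = 987.288 − 1000 = -12.71 permil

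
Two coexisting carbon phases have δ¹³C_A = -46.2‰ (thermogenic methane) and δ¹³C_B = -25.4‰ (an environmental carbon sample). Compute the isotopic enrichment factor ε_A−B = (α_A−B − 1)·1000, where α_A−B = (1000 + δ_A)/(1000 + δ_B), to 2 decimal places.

α_A−B = (1000 + -46.2) / (1000 + -25.4) = 953.8 / 974.6 = 0.978658
ε_A−B = (0.978658 − 1) × 1000 = -21.342‰
(The approximation ε ≈ δ_A − δ_B would give -20.8‰.)

-21.34‰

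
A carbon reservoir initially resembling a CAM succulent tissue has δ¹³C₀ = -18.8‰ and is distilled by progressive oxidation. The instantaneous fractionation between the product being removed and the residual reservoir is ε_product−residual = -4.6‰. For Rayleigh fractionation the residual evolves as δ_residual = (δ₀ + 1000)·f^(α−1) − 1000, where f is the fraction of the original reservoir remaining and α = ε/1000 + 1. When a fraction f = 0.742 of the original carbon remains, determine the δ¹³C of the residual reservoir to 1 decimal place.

-17.5‰

Rayleigh residual: δ_res = (δ₀ + 1000)·f^(α−1) − 1000
α = ε/1000 + 1 = 0.99540, so α − 1 = -0.00460
f^(α−1) = 0.742^(-0.00460) = 1.001374
δ_res = (-18.8 + 1000) × 1.001374 − 1000 = 982.548 − 1000 = -17.45‰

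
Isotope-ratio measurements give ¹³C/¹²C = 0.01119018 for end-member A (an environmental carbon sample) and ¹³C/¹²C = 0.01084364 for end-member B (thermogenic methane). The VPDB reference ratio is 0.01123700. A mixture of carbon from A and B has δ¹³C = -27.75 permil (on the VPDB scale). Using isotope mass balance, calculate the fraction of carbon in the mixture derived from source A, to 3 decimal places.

0.235

δ_A = (0.01119018/0.01123700 − 1)×1000 = (0.995833 − 1)×1000 = -4.167 permil
δ_B = (0.01084364/0.01123700 − 1)×1000 = (0.964994 − 1)×1000 = -35.006 permil
f_A = (δ_mix − δ_B)/(δ_A − δ_B) = (-27.75 − (-35.006))/(-4.167 − (-35.006))
f_A = 7.256 / 30.839 = 0.2353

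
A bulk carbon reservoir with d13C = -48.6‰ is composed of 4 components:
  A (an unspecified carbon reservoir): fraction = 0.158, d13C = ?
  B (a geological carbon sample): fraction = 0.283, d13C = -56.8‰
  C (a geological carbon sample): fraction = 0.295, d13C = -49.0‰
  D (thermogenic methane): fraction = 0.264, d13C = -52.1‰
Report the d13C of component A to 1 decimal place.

Isotope mass balance: δ_bulk = Σ fᵢ·δᵢ.
-48.6 = 0.158×δ_A + 0.283×(-56.8) + 0.295×(-49.0) + 0.264×(-52.1)
0.158·δ_A = -48.6 − (-44.284) = -4.316
δ_A = -4.316 / 0.158 = -27.32‰

-27.3‰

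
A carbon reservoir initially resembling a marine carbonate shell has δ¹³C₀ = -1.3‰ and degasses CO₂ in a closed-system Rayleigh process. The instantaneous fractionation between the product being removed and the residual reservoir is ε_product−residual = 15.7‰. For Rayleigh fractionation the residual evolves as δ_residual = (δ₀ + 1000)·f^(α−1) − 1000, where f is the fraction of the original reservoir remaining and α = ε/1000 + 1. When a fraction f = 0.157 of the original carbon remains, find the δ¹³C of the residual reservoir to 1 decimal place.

Rayleigh residual: δ_res = (δ₀ + 1000)·f^(α−1) − 1000
α = ε/1000 + 1 = 1.01570, so α − 1 = 0.01570
f^(α−1) = 0.157^(0.01570) = 0.971350
δ_res = (-1.3 + 1000) × 0.971350 − 1000 = 970.087 − 1000 = -29.91‰

-29.9‰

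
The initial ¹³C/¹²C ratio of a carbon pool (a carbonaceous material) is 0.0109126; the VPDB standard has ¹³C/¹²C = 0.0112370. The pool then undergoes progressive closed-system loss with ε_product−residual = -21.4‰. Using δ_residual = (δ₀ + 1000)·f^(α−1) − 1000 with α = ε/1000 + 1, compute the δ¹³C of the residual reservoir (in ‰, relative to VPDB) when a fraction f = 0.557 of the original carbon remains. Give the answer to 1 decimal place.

-16.6‰

δ₀ = (0.0109126/0.0112370 − 1)×1000 = (0.971131 − 1)×1000 = -28.869‰
α − 1 = ε/1000 = -0.0214
f^(α−1) = 0.557^(-0.0214) = 1.012602
δ_res = (-28.869 + 1000) × 1.012602 − 1000 = 983.369 − 1000 = -16.63‰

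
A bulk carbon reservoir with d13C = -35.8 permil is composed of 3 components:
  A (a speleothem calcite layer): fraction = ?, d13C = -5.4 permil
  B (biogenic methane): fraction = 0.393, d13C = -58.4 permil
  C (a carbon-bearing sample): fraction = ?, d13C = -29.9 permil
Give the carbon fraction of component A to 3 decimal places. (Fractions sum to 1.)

0.216

Let f_A and f_C be the unknown fractions; fractions sum to 1 so f_A + f_C = 0.607.
Mass balance: Σ fᵢ·δᵢ = δ_bulk ⇒ f_A·(-5.4) + f_C·(-29.9) = -35.8 − (-22.951) = -12.849
Substitute f_C = 0.607 − f_A:
f_A·(-5.4 − -29.9) = -12.849 − 0.607×(-29.9) = 5.301
f_A = 5.301 / 24.5 = 0.2163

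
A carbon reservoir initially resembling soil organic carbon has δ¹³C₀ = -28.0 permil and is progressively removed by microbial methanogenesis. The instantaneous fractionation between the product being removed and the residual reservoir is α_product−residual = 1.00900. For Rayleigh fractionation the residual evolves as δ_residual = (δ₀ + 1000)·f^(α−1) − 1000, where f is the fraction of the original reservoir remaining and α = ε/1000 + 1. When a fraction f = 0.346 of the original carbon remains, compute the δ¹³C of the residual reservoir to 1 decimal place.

-37.2 permil

Rayleigh residual: δ_res = (δ₀ + 1000)·f^(α−1) − 1000
α − 1 = 0.00900
f^(α−1) = 0.346^(0.00900) = 0.990494
δ_res = (-28.0 + 1000) × 0.990494 − 1000 = 962.760 − 1000 = -37.24 permil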